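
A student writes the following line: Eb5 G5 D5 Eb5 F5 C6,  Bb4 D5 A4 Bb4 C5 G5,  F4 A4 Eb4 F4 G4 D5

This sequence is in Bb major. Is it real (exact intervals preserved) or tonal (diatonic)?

Every note is diatonic to Bb major.
Cell 1 has -5 semitones from note 2 to 3, but cell 3 has -6 — the interval quality changes while the contour stays the same, which is the hallmark of a tonal sequence.

tonal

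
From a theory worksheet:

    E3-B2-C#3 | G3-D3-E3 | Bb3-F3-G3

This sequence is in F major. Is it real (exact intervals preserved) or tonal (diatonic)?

real

Each cell has the same semitone pattern (-5, 2) — intervals are preserved exactly.
And B2 lies outside F major, so the sequence is real rather than tonal.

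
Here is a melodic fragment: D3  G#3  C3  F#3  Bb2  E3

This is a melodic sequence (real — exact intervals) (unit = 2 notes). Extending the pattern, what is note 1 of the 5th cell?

Grouping in 2s, the 1st note of each cell is D3, C3, Bb2.
Carrying that down a 2nd forward: Ab2 → Gb2.

Gb2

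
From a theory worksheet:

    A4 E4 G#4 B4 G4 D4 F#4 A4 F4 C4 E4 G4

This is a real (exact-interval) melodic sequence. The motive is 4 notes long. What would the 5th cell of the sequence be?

Db4 Ab3 C4 Eb4

The 4-note cells begin on A4, G4, F4 — each down a 2nd from the last.
Carrying on: Eb4 → Db4.
Statement 5 starts on Db4 and keeps the same exact contour: Db4 Ab3 C4 Eb4.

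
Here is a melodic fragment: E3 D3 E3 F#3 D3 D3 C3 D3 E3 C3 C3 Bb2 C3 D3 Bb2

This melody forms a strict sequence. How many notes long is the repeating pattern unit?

Try groups of 5 (3 cells in 15 notes):
E3 D3 E3 F#3 D3 | D3 C3 D3 E3 C3 | C3 Bb2 C3 D3 Bb2
That's a consistent down a 2nd shift per cell, and no other grouping gives one.

5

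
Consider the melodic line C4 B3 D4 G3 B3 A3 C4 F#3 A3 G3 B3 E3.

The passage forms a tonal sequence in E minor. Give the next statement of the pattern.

With a 4-note motive the entries are C4, B3, A3, each down a 2nd from the previous.
Statement 4 starts on G3 and keeps the same diatonic contour: G3 F#3 A3 D3.

G3 F#3 A3 D3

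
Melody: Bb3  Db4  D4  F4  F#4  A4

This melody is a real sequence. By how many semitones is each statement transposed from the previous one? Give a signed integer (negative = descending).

4

The 2-note cells begin on Bb3, D4, F#4 — each up a 3rd from the last.
Bb3→D4 is 62 − 58 = 4 semitones.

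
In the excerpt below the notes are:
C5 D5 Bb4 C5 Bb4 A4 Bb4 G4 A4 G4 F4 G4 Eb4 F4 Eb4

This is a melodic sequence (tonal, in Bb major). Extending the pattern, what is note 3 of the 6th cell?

The unit is 5 notes. Position-3 pitches of the 3 shown cells: Bb4, G4, Eb4.
Each moves down a 3rd. Continuing: C4 → A3 → F3.

F3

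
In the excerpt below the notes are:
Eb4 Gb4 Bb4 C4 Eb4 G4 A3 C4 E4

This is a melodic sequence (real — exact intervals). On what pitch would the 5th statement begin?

D#3

Taking 3-note groups, the heads are Eb4, C4, A3: the pattern moves down a 3rd.
Continuing: F#3 → D#3. Statement 5 starts on D#3.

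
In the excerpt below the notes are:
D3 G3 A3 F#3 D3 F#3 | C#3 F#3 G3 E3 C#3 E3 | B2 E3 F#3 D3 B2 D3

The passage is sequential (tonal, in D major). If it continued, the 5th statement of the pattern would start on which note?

G2

Unit = 6 notes; the statements start on D3, C#3, B2, moving down a 2nd each time.
Extending the heads down a 2nd: A2 → G2.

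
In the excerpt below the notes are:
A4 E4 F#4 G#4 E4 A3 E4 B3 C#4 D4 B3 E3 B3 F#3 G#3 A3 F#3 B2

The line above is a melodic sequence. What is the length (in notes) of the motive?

18 notes total. Splitting into 3 groups of 6:
A4 E4 F#4 G#4 E4 A3 | E4 B3 C#4 D4 B3 E3 | B3 F#3 G#3 A3 F#3 B2
That's a consistent down a 4th shift per cell, and no other grouping gives one.

6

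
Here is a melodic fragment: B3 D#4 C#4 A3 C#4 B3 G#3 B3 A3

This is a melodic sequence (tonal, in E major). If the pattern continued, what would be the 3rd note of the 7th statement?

The unit is 3 notes. Position-3 pitches of the 3 shown cells: C#4, B3, A3.
Extending down a 2nd: G#3 → F#3 → E3 → D#3.

D#3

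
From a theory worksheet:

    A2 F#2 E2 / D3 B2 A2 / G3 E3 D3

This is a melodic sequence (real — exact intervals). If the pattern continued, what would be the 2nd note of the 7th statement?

Grouping in 3s, the 2nd note of each cell is F#2, B2, E3.
Carrying that up a 4th forward: A3 → D4 → G4 → C5.

C5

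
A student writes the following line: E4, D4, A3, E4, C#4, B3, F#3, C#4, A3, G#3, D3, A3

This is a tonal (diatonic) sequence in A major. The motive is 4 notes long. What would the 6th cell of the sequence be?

The 4-note cells begin on E4, C#4, A3 — each down a 3rd from the last.
Carrying on: F#3 → D3 → B2.
So cell 6 is B2 A2 E2 B2.

B2 A2 E2 B2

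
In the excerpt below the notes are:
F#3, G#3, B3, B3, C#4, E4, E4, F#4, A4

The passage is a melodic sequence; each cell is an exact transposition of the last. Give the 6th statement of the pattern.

Taking 3-note groups, the heads are F#3, B3, E4: the pattern moves up a 4th.
Continuing the starts: A4 → D5 → G5.
From G5 the exact shape gives G5 A5 C6.

G5 A5 C6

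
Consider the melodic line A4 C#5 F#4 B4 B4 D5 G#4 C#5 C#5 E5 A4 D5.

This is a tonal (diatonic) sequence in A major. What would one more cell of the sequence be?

With a 4-note motive the entries are A4, B4, C#5, each up a 2nd from the previous.
From D5 the diatonic shape gives D5 F#5 B4 E5.

D5 F#5 B4 E5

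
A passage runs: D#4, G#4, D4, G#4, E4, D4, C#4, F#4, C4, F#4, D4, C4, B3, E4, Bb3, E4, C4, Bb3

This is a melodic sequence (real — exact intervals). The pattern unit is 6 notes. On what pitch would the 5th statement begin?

G3

With a 6-note motive the entries are D#4, C#4, B3, each down a 2nd from the previous.
Continuing: A3 → G3. Statement 5 starts on G3.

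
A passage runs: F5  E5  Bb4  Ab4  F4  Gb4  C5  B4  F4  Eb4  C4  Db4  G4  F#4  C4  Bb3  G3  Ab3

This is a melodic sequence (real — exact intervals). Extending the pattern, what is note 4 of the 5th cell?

C3

Grouping in 6s, the 4th note of each cell is Ab4, Eb4, Bb3.
Extending down a 4th: F3 → C3.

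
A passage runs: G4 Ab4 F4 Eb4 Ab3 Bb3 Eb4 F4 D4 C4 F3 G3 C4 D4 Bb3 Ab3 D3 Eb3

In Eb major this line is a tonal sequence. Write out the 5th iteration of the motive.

F3 G3 Eb3 D3 G2 Ab2

Taking 6-note groups, the heads are G4, Eb4, C4: the pattern moves down a 3rd.
Extending down a 3rd: Ab3 → F3.
From F3 the diatonic shape gives F3 G3 Eb3 D3 G2 Ab2.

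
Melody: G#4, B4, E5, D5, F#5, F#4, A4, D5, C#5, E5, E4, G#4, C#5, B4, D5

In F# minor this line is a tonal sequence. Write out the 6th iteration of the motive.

B3 D4 G#4 F#4 A4

Unit = 5 notes; the statements start on G#4, F#4, E4, moving down a 2nd each time.
Extending down a 2nd: D4 → C#4 → B3.
Statement 6 starts on B3 and keeps the same diatonic contour: B3 D4 G#4 F#4 A4.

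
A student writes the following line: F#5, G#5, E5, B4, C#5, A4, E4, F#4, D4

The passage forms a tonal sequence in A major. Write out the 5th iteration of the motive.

Taking 3-note groups, the heads are F#5, B4, E4: the pattern moves down a 5th.
Extending down a 5th: A3 → D3.
So cell 5 is D3 E3 C#3.

D3 E3 C#3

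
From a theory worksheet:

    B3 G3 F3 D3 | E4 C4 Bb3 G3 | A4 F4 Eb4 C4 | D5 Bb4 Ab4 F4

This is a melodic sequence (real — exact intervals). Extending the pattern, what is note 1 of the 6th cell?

Grouping in 4s, the 1st note of each cell is B3, E4, A4, D5.
Carrying that up a 4th forward: G5 → C6.

C6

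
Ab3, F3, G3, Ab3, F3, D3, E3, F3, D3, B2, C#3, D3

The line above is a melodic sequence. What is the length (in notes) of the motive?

4

Try groups of 4 (3 cells in 12 notes):
Ab3 F3 G3 Ab3 | F3 D3 E3 F3 | D3 B2 C#3 D3
Each cell is the previous one down a 3rd — so the unit is 4 notes.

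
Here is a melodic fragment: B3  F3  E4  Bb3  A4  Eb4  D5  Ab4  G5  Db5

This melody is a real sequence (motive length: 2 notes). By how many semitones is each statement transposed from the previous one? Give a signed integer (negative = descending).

Unit = 2 notes; the statements start on B3, E4, A4, D5, G5, moving up a 4th each time.
B3 to E4 spans +5 semitones.

5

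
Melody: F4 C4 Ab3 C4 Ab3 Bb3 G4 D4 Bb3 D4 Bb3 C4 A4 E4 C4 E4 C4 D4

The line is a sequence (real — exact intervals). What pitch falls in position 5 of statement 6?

With 6-note cells, note 5 of each statement runs Ab3, Bb3, C4.
Carrying that up a 2nd forward: D4 → E4 → F#4.

F#4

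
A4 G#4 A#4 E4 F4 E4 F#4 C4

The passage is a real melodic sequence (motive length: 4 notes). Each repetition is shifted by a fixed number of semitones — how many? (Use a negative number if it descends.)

With a 4-note motive the entries are A4, F4, each down a 3rd from the previous.
A4 to F4 spans -4 semitones.

-4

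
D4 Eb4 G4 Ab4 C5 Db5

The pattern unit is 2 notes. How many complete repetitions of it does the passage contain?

6 notes in groups of 2 gives 6/2 = 3 statements.
Starts: D4, G4, C5 — each up a 4th.

3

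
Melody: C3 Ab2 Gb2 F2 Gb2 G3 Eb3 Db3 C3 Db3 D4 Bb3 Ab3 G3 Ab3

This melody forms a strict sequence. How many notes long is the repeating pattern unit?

15 notes total. Splitting into 3 groups of 5:
C3 Ab2 Gb2 F2 Gb2 | G3 Eb3 Db3 C3 Db3 | D4 Bb3 Ab3 G3 Ab3
Each cell is the previous one up a 5th — so the unit is 5 notes.

5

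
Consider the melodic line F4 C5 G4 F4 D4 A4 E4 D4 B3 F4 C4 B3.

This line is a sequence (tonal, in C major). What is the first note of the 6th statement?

C3

With a 4-note motive the entries are F4, D4, B3, each down a 3rd from the previous.
Continuing: G3 → E3 → C3. Statement 6 starts on C3.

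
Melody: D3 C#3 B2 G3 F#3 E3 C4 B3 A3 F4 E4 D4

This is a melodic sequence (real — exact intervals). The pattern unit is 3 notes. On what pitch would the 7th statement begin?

Ab5

Unit = 3 notes; the statements start on D3, G3, C4, F4, moving up a 4th each time.
Continuing: Bb4 → Eb5 → Ab5. Statement 7 starts on Ab5.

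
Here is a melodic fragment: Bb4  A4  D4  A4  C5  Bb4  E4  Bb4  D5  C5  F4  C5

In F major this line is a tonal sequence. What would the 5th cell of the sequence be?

Taking 4-note groups, the heads are Bb4, C5, D5: the pattern moves up a 2nd.
Continuing the starts: E5 → F5.
Statement 5 starts on F5 and keeps the same diatonic contour: F5 E5 A4 E5.

F5 E5 A4 E5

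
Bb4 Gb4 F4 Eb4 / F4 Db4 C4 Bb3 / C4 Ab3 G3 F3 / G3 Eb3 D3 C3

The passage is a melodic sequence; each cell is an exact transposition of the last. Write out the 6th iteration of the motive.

A2 F2 E2 D2

Unit = 4 notes; the statements start on Bb4, F4, C4, G3, moving down a 4th each time.
Continuing the starts: D3 → A2.
So cell 6 is A2 F2 E2 D2.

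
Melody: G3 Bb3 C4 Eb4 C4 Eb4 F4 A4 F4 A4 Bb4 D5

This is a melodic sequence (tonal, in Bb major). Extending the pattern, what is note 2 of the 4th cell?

With 4-note cells, note 2 of each statement runs Bb3, Eb4, A4.
Each moves up a 4th; the next is D5.

D5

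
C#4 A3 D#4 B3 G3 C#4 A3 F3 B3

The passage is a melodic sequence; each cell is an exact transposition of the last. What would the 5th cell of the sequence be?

The 3-note cells begin on C#4, B3, A3 — each down a 2nd from the last.
Extending down a 2nd: G3 → F3.
So cell 5 is F3 Db3 G3.

F3 Db3 G3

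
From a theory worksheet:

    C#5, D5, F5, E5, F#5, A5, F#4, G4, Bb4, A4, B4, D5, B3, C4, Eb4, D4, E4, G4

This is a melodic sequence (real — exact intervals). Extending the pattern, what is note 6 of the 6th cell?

Bb2

Grouping in 6s, the 6th note of each cell is A5, D5, G4.
Carrying that down a 5th forward: C4 → F3 → Bb2.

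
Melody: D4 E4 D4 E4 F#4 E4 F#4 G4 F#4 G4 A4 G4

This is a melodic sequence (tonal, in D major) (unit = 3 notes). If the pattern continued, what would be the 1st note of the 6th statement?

The unit is 3 notes. Position-1 pitches of the 4 shown cells: D4, E4, F#4, G4.
Extending up a 2nd: A4 → B4.

B4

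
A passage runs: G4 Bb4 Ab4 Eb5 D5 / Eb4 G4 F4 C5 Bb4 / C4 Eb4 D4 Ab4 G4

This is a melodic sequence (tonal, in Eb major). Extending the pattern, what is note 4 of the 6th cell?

Bb3

The unit is 5 notes. Position-4 pitches of the 3 shown cells: Eb5, C5, Ab4.
Each moves down a 3rd. Continuing: F4 → D4 → Bb3.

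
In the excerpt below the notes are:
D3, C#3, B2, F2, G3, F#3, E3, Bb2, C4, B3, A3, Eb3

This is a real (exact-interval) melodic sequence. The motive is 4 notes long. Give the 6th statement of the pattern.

Taking 4-note groups, the heads are D3, G3, C4: the pattern moves up a 4th.
Continuing the starts: F4 → Bb4 → Eb5.
So cell 6 is Eb5 D5 C5 Gb4.

Eb5 D5 C5 Gb4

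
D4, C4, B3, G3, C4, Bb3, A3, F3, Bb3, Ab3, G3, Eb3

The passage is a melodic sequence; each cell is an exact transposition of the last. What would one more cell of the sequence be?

Ab3 Gb3 F3 Db3

With a 4-note motive the entries are D4, C4, Bb3, each down a 2nd from the previous.
So cell 4 is Ab3 Gb3 F3 Db3.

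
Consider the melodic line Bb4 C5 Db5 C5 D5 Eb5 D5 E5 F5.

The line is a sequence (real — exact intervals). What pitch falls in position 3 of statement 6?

The unit is 3 notes. Position-3 pitches of the 3 shown cells: Db5, Eb5, F5.
Carrying that up a 2nd forward: G5 → A5 → B5.

B5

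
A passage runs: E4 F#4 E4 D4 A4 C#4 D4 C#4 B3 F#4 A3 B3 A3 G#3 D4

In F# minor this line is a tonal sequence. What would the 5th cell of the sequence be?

D3 E3 D3 C#3 G#3

Unit = 5 notes; the statements start on E4, C#4, A3, moving down a 3rd each time.
Continuing the starts: F#3 → D3.
So cell 5 is D3 E3 D3 C#3 G#3.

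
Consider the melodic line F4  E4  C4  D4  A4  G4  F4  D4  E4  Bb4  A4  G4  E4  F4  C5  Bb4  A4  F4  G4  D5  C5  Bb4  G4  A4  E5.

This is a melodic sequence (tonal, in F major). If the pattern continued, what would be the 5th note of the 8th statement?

Grouping in 5s, the 5th note of each cell is A4, Bb4, C5, D5, E5.
Extending up a 2nd: F5 → G5 → A5.

A5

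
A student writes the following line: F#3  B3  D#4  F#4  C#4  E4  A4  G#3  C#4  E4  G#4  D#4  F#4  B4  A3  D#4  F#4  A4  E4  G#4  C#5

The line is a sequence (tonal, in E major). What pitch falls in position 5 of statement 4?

F#4

The unit is 7 notes. Position-5 pitches of the 3 shown cells: C#4, D#4, E4.
From E4, up a 2nd gives F#4.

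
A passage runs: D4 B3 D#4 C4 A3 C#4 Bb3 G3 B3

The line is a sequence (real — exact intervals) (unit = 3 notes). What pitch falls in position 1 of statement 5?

Gb3

The unit is 3 notes. Position-1 pitches of the 3 shown cells: D4, C4, Bb3.
Each moves down a 2nd. Continuing: Ab3 → Gb3.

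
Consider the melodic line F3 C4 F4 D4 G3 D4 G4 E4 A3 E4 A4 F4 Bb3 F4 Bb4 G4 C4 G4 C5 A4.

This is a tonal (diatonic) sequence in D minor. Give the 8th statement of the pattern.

F4 C5 F5 D5

With a 4-note motive the entries are F3, G3, A3, Bb3, C4, each up a 2nd from the previous.
Continuing the starts: D4 → E4 → F4.
Statement 8 starts on F4 and keeps the same diatonic contour: F4 C5 F5 D5.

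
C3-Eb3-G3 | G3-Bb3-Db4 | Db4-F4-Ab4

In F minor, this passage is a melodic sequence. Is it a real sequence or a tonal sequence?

Every note is diatonic to F minor.
Cell 1 has +4 semitones from note 2 to 3, but cell 2 has +3 — the interval quality changes while the contour stays the same, which is the hallmark of a tonal sequence.

tonal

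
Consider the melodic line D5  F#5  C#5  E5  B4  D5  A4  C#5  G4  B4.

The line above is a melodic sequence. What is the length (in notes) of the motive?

There are 10 notes; a 2-note unit gives 5 cells:
D5 F#5 | C#5 E5 | B4 D5 | A4 C#5 | G4 B4
That's a consistent down a 2nd shift per cell, and no other grouping gives one.

2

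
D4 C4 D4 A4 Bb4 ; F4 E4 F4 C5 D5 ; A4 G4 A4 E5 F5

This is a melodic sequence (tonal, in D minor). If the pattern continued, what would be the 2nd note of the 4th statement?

Bb4

The unit is 5 notes. Position-2 pitches of the 3 shown cells: C4, E4, G4.
From G4, up a 3rd gives Bb4.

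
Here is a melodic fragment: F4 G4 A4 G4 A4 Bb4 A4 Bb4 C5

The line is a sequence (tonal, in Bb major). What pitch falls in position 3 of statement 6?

F5

The unit is 3 notes. Position-3 pitches of the 3 shown cells: A4, Bb4, C5.
Carrying that up a 2nd forward: D5 → Eb5 → F5.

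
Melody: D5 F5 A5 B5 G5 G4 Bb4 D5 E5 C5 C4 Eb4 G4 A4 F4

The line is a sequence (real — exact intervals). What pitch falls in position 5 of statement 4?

Bb3

The unit is 5 notes. Position-5 pitches of the 3 shown cells: G5, C5, F4.
From F4, down a 5th gives Bb3.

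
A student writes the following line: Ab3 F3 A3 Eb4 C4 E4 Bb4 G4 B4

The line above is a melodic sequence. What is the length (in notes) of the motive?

Try groups of 3 (3 cells in 9 notes):
Ab3 F3 A3 | Eb4 C4 E4 | Bb4 G4 B4
That's a consistent up a 5th shift per cell, and no other grouping gives one.

3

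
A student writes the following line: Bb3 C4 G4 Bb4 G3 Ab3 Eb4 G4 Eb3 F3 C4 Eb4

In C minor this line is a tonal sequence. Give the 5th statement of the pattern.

Ab2 Bb2 F3 Ab3

With a 4-note motive the entries are Bb3, G3, Eb3, each down a 3rd from the previous.
Continuing the starts: C3 → Ab2.
Statement 5 starts on Ab2 and keeps the same diatonic contour: Ab2 Bb2 F3 Ab3.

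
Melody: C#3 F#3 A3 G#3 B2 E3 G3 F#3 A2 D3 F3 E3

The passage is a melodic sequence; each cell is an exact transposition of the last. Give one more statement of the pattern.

With a 4-note motive the entries are C#3, B2, A2, each down a 2nd from the previous.
Statement 4 starts on G2 and keeps the same exact contour: G2 C3 Eb3 D3.

G2 C3 Eb3 D3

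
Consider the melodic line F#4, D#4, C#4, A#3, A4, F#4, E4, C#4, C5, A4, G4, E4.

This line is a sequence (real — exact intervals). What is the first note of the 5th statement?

Gb5

The 4-note cells begin on F#4, A4, C5 — each up a 3rd from the last.
Extending the heads up a 3rd: Eb5 → Gb5.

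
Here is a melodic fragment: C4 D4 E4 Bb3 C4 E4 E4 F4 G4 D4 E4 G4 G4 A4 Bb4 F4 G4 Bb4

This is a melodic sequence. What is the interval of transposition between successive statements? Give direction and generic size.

Unit = 6 notes; the statements start on C4, E4, G4, moving up a 3rd each time.
C4 to E4 is up a 3rd.

up a 3rd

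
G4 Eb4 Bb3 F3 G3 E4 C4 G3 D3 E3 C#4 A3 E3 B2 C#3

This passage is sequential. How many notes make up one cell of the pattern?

5

Try groups of 5 (3 cells in 15 notes):
G4 Eb4 Bb3 F3 G3 | E4 C4 G3 D3 E3 | C#4 A3 E3 B2 C#3
Each cell is the previous one down a 3rd — so the unit is 5 notes.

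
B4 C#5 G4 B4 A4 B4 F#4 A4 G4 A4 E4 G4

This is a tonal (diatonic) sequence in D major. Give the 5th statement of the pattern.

With a 4-note motive the entries are B4, A4, G4, each down a 2nd from the previous.
Continuing the starts: F#4 → E4.
So cell 5 is E4 F#4 C#4 E4.

E4 F#4 C#4 E4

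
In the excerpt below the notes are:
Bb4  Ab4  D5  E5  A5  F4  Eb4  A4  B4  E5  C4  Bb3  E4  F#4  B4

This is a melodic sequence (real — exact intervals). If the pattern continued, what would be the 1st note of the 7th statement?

With 5-note cells, note 1 of each statement runs Bb4, F4, C4.
Each moves down a 4th. Continuing: G3 → D3 → A2 → E2.

E2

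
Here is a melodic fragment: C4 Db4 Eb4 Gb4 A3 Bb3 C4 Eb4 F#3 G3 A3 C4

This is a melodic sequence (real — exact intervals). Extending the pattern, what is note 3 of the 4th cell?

F#3

Grouping in 4s, the 3rd note of each cell is Eb4, C4, A3.
Each moves down a 3rd; the next is F#3.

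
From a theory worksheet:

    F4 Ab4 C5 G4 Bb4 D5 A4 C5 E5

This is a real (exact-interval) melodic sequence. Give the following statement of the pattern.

B4 D5 F#5

Unit = 3 notes; the statements start on F4, G4, A4, moving up a 2nd each time.
So cell 4 is B4 D5 F#5.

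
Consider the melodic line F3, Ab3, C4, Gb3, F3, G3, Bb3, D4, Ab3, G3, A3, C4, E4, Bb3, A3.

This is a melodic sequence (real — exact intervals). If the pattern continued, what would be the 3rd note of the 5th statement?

The unit is 5 notes. Position-3 pitches of the 3 shown cells: C4, D4, E4.
Carrying that up a 2nd forward: F#4 → G#4.

G#4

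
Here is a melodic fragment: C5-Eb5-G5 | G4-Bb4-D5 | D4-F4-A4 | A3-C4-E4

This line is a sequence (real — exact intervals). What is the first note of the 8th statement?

C#2

Unit = 3 notes; the statements start on C5, G4, D4, A3, moving down a 4th each time.
Continuing: E3 → B2 → F#2 → C#2. Statement 8 starts on C#2.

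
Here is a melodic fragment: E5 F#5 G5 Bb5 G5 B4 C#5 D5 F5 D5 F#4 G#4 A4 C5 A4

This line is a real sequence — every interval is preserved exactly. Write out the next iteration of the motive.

C#4 D#4 E4 G4 E4

With a 5-note motive the entries are E5, B4, F#4, each down a 4th from the previous.
So cell 4 is C#4 D#4 E4 G4 E4.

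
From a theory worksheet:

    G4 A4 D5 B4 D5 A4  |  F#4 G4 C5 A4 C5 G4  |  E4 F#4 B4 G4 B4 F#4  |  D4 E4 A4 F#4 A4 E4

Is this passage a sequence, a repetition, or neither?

Each 6-note cell is the previous one transposed down a 2nd.

sequence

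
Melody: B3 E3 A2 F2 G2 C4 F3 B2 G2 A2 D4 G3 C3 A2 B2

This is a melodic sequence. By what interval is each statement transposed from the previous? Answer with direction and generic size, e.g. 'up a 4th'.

Unit = 5 notes; the statements start on B3, C4, D4, moving up a 2nd each time.
From B3 to C4: up a 2nd.

up a 2nd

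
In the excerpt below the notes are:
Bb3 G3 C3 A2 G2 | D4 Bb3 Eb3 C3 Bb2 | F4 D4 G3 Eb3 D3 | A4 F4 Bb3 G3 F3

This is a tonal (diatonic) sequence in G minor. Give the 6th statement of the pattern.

The 5-note cells begin on Bb3, D4, F4, A4 — each up a 3rd from the last.
Extending up a 3rd: C5 → Eb5.
So cell 6 is Eb5 C5 F4 D4 C4.

Eb5 C5 F4 D4 C4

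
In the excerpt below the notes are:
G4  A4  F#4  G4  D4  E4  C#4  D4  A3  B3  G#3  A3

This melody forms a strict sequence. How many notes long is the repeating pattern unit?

There are 12 notes; a 4-note unit gives 3 cells:
G4 A4 F#4 G4 | D4 E4 C#4 D4 | A3 B3 G#3 A3
That's a consistent down a 4th shift per cell, and no other grouping gives one.

4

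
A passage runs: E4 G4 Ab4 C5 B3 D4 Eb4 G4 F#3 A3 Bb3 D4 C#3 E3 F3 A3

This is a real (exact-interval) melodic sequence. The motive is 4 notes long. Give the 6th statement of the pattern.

D#2 F#2 G2 B2

The 4-note cells begin on E4, B3, F#3, C#3 — each down a 4th from the last.
Carrying on: G#2 → D#2.
From D#2 the exact shape gives D#2 F#2 G2 B2.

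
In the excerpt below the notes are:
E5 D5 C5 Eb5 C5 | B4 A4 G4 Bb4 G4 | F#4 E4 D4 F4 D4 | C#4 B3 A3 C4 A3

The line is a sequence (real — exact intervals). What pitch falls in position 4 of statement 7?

The unit is 5 notes. Position-4 pitches of the 4 shown cells: Eb5, Bb4, F4, C4.
Carrying that down a 4th forward: G3 → D3 → A2.

A2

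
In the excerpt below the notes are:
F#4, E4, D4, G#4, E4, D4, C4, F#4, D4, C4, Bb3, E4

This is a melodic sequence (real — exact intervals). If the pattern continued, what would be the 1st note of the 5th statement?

Bb3

The unit is 4 notes. Position-1 pitches of the 3 shown cells: F#4, E4, D4.
Extending down a 2nd: C4 → Bb3.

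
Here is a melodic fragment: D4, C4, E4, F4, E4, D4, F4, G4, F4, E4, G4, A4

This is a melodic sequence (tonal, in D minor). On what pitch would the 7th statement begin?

C5

The 4-note cells begin on D4, E4, F4 — each up a 2nd from the last.
Continuing: G4 → A4 → Bb4 → C5. Statement 7 starts on C5.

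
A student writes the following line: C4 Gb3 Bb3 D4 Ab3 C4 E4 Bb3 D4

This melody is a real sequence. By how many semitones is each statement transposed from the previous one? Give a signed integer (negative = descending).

The 3-note cells begin on C4, D4, E4 — each up a 2nd from the last.
C4 to D4 spans +2 semitones.

2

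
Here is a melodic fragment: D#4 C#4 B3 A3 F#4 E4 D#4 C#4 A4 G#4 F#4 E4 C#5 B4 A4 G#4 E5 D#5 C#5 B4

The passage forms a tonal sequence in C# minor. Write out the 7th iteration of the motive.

With a 4-note motive the entries are D#4, F#4, A4, C#5, E5, each up a 3rd from the previous.
Continuing the starts: G#5 → B5.
Statement 7 starts on B5 and keeps the same diatonic contour: B5 A5 G#5 F#5.

B5 A5 G#5 F#5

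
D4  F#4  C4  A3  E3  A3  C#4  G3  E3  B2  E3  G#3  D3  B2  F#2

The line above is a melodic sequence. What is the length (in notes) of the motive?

There are 15 notes; a 5-note unit gives 3 cells:
D4 F#4 C4 A3 E3 | A3 C#4 G3 E3 B2 | E3 G#3 D3 B2 F#2
Each cell is the previous one down a 4th — so the unit is 5 notes.

5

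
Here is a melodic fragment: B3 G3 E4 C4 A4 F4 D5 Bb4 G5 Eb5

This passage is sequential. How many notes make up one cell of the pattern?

10 notes total. Splitting into 5 groups of 2:
B3 G3 | E4 C4 | A4 F4 | D5 Bb4 | G5 Eb5
That's a consistent up a 4th shift per cell, and no other grouping gives one.

2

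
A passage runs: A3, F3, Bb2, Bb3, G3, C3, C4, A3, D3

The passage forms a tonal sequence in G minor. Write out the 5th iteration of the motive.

With a 3-note motive the entries are A3, Bb3, C4, each up a 2nd from the previous.
Continuing the starts: D4 → Eb4.
Statement 5 starts on Eb4 and keeps the same diatonic contour: Eb4 C4 F3.

Eb4 C4 F3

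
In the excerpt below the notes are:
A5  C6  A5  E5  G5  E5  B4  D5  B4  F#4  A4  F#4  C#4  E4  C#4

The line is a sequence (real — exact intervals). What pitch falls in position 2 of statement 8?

C#3

With 3-note cells, note 2 of each statement runs C6, G5, D5, A4, E4.
Extending down a 4th: B3 → F#3 → C#3.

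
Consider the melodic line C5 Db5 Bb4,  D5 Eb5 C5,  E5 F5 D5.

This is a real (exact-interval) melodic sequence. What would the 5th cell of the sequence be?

The 3-note cells begin on C5, D5, E5 — each up a 2nd from the last.
Continuing the starts: F#5 → G#5.
So cell 5 is G#5 A5 F#5.

G#5 A5 F#5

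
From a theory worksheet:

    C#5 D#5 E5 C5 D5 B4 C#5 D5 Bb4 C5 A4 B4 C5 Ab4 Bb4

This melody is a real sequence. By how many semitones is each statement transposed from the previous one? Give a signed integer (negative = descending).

-2

Unit = 5 notes; the statements start on C#5, B4, A4, moving down a 2nd each time.
C#5→B4 is 71 − 73 = -2 semitones.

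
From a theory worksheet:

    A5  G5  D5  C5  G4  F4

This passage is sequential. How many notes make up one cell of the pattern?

There are 6 notes; a 2-note unit gives 3 cells:
A5 G5 | D5 C5 | G4 F4
That's a consistent down a 5th shift per cell, and no other grouping gives one.

2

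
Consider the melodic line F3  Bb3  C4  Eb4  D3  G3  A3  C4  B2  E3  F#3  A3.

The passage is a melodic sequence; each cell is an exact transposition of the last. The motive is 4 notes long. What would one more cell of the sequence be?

G#2 C#3 D#3 F#3

The 4-note cells begin on F3, D3, B2 — each down a 3rd from the last.
So cell 4 is G#2 C#3 D#3 F#3.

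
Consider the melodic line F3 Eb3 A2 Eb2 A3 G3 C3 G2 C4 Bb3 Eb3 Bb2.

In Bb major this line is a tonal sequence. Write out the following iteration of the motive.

Eb4 D4 G3 D3

With a 4-note motive the entries are F3, A3, C4, each up a 3rd from the previous.
From Eb4 the diatonic shape gives Eb4 D4 G3 D3.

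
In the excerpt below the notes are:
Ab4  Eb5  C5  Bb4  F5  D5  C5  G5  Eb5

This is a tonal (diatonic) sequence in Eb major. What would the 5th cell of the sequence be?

Unit = 3 notes; the statements start on Ab4, Bb4, C5, moving up a 2nd each time.
Extending up a 2nd: D5 → Eb5.
From Eb5 the diatonic shape gives Eb5 Bb5 G5.

Eb5 Bb5 G5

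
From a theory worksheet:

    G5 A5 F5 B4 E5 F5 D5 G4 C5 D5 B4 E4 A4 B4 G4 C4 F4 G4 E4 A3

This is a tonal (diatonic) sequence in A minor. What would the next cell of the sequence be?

With a 4-note motive the entries are G5, E5, C5, A4, F4, each down a 3rd from the previous.
Statement 6 starts on D4 and keeps the same diatonic contour: D4 E4 C4 F3.

D4 E4 C4 F3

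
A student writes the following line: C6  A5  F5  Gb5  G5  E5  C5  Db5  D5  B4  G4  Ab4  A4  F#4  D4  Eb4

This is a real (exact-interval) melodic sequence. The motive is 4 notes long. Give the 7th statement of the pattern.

F#3 D#3 B2 C3

The 4-note cells begin on C6, G5, D5, A4 — each down a 4th from the last.
Extending down a 4th: E4 → B3 → F#3.
Statement 7 starts on F#3 and keeps the same exact contour: F#3 D#3 B2 C3.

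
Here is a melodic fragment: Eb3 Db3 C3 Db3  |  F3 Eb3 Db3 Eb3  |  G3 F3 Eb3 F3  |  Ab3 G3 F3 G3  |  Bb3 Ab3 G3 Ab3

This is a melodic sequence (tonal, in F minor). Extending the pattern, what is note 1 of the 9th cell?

F4

Grouping in 4s, the 1st note of each cell is Eb3, F3, G3, Ab3, Bb3.
Each moves up a 2nd. Continuing: C4 → Db4 → Eb4 → F4.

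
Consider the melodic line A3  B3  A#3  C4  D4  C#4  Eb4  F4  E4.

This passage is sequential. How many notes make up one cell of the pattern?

Try groups of 3 (3 cells in 9 notes):
A3 B3 A#3 | C4 D4 C#4 | Eb4 F4 E4
Every group is a transposition up a 3rd of the one before; no shorter unit works.

3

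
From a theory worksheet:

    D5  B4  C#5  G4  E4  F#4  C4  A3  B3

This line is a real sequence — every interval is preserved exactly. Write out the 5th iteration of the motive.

The 3-note cells begin on D5, G4, C4 — each down a 5th from the last.
Carrying on: F3 → Bb2.
From Bb2 the exact shape gives Bb2 G2 A2.

Bb2 G2 A2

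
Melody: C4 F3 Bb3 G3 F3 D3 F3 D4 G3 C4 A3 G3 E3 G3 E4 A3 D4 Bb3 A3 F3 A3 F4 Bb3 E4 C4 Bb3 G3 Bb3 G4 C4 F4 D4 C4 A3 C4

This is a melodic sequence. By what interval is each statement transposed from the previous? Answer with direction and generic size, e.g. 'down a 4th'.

up a 2nd

The 7-note cells begin on C4, D4, E4, F4, G4 — each up a 2nd from the last.
From C4 to D4: up a 2nd.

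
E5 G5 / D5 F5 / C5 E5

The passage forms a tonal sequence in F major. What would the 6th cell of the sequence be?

With a 2-note motive the entries are E5, D5, C5, each down a 2nd from the previous.
Extending down a 2nd: Bb4 → A4 → G4.
From G4 the diatonic shape gives G4 Bb4.

G4 Bb4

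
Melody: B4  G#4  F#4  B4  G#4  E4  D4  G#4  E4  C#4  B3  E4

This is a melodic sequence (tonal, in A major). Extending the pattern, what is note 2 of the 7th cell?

Grouping in 4s, the 2nd note of each cell is G#4, E4, C#4.
Each moves down a 3rd. Continuing: A3 → F#3 → D3 → B2.

B2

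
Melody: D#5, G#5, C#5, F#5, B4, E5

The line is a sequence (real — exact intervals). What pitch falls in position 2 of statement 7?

Ab4

The unit is 2 notes. Position-2 pitches of the 3 shown cells: G#5, F#5, E5.
Extending down a 2nd: D5 → C5 → Bb4 → Ab4.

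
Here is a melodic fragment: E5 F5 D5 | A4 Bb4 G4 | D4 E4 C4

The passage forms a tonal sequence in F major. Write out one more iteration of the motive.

G3 A3 F3

With a 3-note motive the entries are E5, A4, D4, each down a 5th from the previous.
From G3 the diatonic shape gives G3 A3 F3.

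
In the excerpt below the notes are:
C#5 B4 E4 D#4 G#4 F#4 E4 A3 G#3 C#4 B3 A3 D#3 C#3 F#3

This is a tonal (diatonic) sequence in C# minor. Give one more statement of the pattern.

The 5-note cells begin on C#5, F#4, B3 — each down a 5th from the last.
So cell 4 is E3 D#3 G#2 F#2 B2.

E3 D#3 G#2 F#2 B2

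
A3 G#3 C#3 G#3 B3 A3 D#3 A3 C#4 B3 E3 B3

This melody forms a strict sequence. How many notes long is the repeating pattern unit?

There are 12 notes; a 4-note unit gives 3 cells:
A3 G#3 C#3 G#3 | B3 A3 D#3 A3 | C#4 B3 E3 B3
Each cell is the previous one up a 2nd — so the unit is 4 notes.

4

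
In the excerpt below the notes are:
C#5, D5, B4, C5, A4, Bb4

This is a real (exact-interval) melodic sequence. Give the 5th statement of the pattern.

F4 Gb4

With a 2-note motive the entries are C#5, B4, A4, each down a 2nd from the previous.
Continuing the starts: G4 → F4.
Statement 5 starts on F4 and keeps the same exact contour: F4 Gb4.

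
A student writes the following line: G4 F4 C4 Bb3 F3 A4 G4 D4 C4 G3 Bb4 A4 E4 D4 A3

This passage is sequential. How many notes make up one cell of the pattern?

5

15 notes total. Splitting into 3 groups of 5:
G4 F4 C4 Bb3 F3 | A4 G4 D4 C4 G3 | Bb4 A4 E4 D4 A3
That's a consistent up a 2nd shift per cell, and no other grouping gives one.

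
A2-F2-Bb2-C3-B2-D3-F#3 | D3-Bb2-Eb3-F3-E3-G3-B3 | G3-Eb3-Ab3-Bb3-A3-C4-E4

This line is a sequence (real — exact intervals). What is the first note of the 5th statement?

F4

Taking 7-note groups, the heads are A2, D3, G3: the pattern moves up a 4th.
Extending the heads up a 4th: C4 → F4.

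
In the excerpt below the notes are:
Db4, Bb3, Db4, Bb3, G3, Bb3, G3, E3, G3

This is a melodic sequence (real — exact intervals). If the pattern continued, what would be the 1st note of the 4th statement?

E3

The unit is 3 notes. Position-1 pitches of the 3 shown cells: Db4, Bb3, G3.
Each moves down a 3rd; the next is E3.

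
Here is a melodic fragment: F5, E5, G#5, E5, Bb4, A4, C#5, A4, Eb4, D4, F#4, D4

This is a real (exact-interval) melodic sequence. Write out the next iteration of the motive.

Unit = 4 notes; the statements start on F5, Bb4, Eb4, moving down a 5th each time.
So cell 4 is Ab3 G3 B3 G3.

Ab3 G3 B3 G3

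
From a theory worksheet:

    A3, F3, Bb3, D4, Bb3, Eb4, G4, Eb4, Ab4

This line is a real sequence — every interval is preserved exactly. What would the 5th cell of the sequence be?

F5 Db5 Gb5

The 3-note cells begin on A3, D4, G4 — each up a 4th from the last.
Extending up a 4th: C5 → F5.
Statement 5 starts on F5 and keeps the same exact contour: F5 Db5 Gb5.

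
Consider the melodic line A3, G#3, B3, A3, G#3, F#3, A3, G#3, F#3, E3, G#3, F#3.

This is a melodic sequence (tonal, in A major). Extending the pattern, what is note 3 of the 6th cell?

D3

The unit is 4 notes. Position-3 pitches of the 3 shown cells: B3, A3, G#3.
Each moves down a 2nd. Continuing: F#3 → E3 → D3.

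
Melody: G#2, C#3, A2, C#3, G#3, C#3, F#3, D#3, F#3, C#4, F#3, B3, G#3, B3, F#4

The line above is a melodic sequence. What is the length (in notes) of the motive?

Try groups of 5 (3 cells in 15 notes):
G#2 C#3 A2 C#3 G#3 | C#3 F#3 D#3 F#3 C#4 | F#3 B3 G#3 B3 F#4
That's a consistent up a 4th shift per cell, and no other grouping gives one.

5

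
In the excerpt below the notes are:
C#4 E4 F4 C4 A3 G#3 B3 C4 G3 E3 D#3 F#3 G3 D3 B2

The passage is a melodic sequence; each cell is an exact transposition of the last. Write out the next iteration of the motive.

A#2 C#3 D3 A2 F#2

Taking 5-note groups, the heads are C#4, G#3, D#3: the pattern moves down a 4th.
Statement 4 starts on A#2 and keeps the same exact contour: A#2 C#3 D3 A2 F#2.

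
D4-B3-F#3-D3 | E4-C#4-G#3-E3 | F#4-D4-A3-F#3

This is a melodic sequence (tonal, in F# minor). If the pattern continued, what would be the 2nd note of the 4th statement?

E4

Grouping in 4s, the 2nd note of each cell is B3, C#4, D4.
Each moves up a 2nd; the next is E4.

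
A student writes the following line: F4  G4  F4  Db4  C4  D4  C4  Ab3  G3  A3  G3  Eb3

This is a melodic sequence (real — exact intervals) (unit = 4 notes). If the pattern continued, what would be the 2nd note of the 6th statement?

F#2

The unit is 4 notes. Position-2 pitches of the 3 shown cells: G4, D4, A3.
Carrying that down a 4th forward: E3 → B2 → F#2.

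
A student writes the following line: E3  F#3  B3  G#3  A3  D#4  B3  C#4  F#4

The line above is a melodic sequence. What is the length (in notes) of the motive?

3

There are 9 notes; a 3-note unit gives 3 cells:
E3 F#3 B3 | G#3 A3 D#4 | B3 C#4 F#4
Each cell is the previous one up a 3rd — so the unit is 3 notes.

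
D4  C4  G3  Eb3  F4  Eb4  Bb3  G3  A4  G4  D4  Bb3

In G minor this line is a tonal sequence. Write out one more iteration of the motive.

C5 Bb4 F4 D4

The 4-note cells begin on D4, F4, A4 — each up a 3rd from the last.
So cell 4 is C5 Bb4 F4 D4.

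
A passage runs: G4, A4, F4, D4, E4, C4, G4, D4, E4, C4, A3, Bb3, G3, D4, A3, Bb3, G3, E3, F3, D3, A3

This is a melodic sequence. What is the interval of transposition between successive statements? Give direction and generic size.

down a 4th

Unit = 7 notes; the statements start on G4, D4, A3, moving down a 4th each time.
From G4 to D4: down a 4th.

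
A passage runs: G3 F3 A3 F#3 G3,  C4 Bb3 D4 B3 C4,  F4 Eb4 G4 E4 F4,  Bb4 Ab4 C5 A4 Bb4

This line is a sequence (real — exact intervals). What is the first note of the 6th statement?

With a 5-note motive the entries are G3, C4, F4, Bb4, each up a 4th from the previous.
Extending the heads up a 4th: Eb5 → Ab5.

Ab5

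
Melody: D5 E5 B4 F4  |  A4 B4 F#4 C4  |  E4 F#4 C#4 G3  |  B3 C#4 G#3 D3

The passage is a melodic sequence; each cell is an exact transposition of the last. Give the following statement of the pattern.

Taking 4-note groups, the heads are D5, A4, E4, B3: the pattern moves down a 4th.
Statement 5 starts on F#3 and keeps the same exact contour: F#3 G#3 D#3 A2.

F#3 G#3 D#3 A2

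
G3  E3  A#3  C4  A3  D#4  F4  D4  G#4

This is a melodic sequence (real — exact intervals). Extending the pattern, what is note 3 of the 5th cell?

The unit is 3 notes. Position-3 pitches of the 3 shown cells: A#3, D#4, G#4.
Extending up a 4th: C#5 → F#5.

F#5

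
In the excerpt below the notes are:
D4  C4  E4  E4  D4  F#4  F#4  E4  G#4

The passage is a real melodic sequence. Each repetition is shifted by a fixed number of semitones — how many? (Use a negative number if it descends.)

The 3-note cells begin on D4, E4, F#4 — each up a 2nd from the last.
D4→E4 is 64 − 62 = 2 semitones.

2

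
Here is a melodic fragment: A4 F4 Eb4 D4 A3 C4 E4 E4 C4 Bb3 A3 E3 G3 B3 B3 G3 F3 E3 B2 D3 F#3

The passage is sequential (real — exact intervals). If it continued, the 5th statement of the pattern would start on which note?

C#3

Unit = 7 notes; the statements start on A4, E4, B3, moving down a 4th each time.
Extending the heads down a 4th: F#3 → C#3.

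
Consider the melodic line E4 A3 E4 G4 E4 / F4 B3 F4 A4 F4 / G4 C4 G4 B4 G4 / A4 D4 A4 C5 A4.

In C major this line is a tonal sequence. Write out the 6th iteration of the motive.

Unit = 5 notes; the statements start on E4, F4, G4, A4, moving up a 2nd each time.
Extending up a 2nd: B4 → C5.
So cell 6 is C5 F4 C5 E5 C5.

C5 F4 C5 E5 C5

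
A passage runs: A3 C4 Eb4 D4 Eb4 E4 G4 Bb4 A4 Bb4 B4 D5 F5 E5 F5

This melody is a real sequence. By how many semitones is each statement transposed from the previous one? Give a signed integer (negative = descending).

7

The 5-note cells begin on A3, E4, B4 — each up a 5th from the last.
A3→E4 is 64 − 57 = 7 semitones.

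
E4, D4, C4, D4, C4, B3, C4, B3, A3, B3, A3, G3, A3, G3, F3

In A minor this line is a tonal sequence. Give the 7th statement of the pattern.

F3 E3 D3

Unit = 3 notes; the statements start on E4, D4, C4, B3, A3, moving down a 2nd each time.
Continuing the starts: G3 → F3.
From F3 the diatonic shape gives F3 E3 D3.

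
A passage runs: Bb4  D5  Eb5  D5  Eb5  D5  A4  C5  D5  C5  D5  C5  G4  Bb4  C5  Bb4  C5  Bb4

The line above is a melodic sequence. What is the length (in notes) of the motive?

18 notes total. Splitting into 3 groups of 6:
Bb4 D5 Eb5 D5 Eb5 D5 | A4 C5 D5 C5 D5 C5 | G4 Bb4 C5 Bb4 C5 Bb4
Every group is a transposition down a 2nd of the one before; no shorter unit works.

6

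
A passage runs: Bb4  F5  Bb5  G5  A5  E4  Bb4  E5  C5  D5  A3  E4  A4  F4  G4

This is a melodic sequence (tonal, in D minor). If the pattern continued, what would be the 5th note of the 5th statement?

F3

The unit is 5 notes. Position-5 pitches of the 3 shown cells: A5, D5, G4.
Each moves down a 5th. Continuing: C4 → F3.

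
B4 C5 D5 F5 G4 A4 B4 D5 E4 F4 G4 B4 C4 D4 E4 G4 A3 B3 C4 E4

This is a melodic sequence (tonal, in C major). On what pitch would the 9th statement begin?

G2

With a 4-note motive the entries are B4, G4, E4, C4, A3, each down a 3rd from the previous.
Continuing: F3 → D3 → B2 → G2. Statement 9 starts on G2.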